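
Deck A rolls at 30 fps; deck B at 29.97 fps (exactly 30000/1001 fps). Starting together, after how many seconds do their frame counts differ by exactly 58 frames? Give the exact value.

The gap grows by |30000/1001 − 30| = 30/1001 frames per second.
Time for a 58-frame gap: 58 ÷ (30/1001) = 29029/15 s.

29029/15 seconds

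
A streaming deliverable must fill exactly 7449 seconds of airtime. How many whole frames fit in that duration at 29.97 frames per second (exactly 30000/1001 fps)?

223246 frames

Frames = 7449 × 30000/1001 = 17190000/77 ≈ 223246.7532.
Complete frames: 223246.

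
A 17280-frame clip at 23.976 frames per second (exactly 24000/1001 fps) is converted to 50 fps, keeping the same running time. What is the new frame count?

36036 frames

Target frames = source frames × (target rate / source rate) = 17280 × (50)/(24000/1001) = 17280 × 1001/480 = 36036.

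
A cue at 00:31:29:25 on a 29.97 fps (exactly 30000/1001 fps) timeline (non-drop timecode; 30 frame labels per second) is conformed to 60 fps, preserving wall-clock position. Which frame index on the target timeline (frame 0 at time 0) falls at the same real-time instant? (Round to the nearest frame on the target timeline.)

frame 113503

Source frame index: (0×3600 + 31×60 + 29) × 30 + 25 = 56695.
Real time: 56695 / (30000/1001) = 11350339/6000 s.
Target frame: (11350339/6000) × (60) = 11350339/100 ≈ 113503.390 → 113503.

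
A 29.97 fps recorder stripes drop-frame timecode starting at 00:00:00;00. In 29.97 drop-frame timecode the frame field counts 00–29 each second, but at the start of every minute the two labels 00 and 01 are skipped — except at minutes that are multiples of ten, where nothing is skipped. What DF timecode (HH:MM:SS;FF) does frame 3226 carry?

00:01:47;18

Ten DF minutes hold 17982 frames, so frame 3226 lies in block 0 (frames 0–17981) with 3226 frames into that block.
The block's first minute is 1800 frames and the rest 1798 each; 3226 frames reaches minute 1, so 0 × 18 + 1 × 2 = 2 labels have been skipped so far.
Adding those back, label number 3226 + 2 = 3228 at 30 labels/s is 107 s + 18 f = 0 h 1 min 47 s frame 18, i.e. 00:01:47;18.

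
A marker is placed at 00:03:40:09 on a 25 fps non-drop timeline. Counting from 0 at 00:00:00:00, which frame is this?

frame 5509

Total seconds to the label: (0 × 3600 + 3 × 60 + 40) = 220.
Frame index = 220 × 25 + 9 = 5509.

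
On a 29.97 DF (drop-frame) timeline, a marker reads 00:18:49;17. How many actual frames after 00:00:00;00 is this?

As if non-drop at 30 labels/s: (0 × 3600 + 18 × 60 + 49) × 30 + 17 = 33887.
Minute boundaries passed: 18; those not divisible by 10: 18 − 1 = 17; dropped labels = 2 × 17 = 34.
Actual frame index = 33887 − 34 = 33853.

33853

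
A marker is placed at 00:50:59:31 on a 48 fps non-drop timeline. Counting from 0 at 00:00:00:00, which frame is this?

Total seconds to the label: (0 × 3600 + 50 × 60 + 59) = 3059.
Frame index = 3059 × 48 + 31 = 146863.

frame 146863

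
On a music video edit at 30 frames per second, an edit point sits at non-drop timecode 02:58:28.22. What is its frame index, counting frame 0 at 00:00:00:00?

Total seconds to the label: (2 × 3600 + 58 × 60 + 28) = 10708.
Frame index = 10708 × 30 + 22 = 321262.

321262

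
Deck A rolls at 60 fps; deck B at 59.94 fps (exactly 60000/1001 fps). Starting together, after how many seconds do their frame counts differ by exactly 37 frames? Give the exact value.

The gap grows by |60000/1001 − 60| = 60/1001 frames per second.
Time for a 37-frame gap: 37 ÷ (60/1001) = 37037/60 s.

37037/60 seconds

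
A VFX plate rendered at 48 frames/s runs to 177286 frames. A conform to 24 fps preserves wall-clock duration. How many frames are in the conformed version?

Target frames = source frames × (target rate / source rate) = 177286 × (24)/(48) = 177286 × 1/2 = 88643.

88643 frames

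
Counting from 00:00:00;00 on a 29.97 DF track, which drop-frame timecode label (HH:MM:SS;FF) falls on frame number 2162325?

Each 10-minute DF block holds 10 × 60 × 30 − 9 × 2 = 17982 frames. 2162325 ÷ 17982 → 120 full blocks, remainder 4485.
Within the partial block the first minute is 1800 frames and each further minute 1798, so 2 further minute boundaries passed. Total skipped labels = 18 × 120 + 2 × 2 = 2164.
Non-drop label index = 2162325 + 2164 = 2164489; at 30 labels/s that is 20:02:29:19, i.e. DF 20:02:29;19.

20:02:29;19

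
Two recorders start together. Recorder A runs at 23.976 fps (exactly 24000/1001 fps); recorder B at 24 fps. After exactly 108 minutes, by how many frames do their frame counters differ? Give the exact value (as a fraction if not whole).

108 min = 6480 s.
A emits 24000/1001 × 6480 = 155520000/1001 frames; B emits 24 × 6480 = 155520.
Difference = 155520/1001 frames (≈ 155.3646); B is ahead of A.

155520/1001 frames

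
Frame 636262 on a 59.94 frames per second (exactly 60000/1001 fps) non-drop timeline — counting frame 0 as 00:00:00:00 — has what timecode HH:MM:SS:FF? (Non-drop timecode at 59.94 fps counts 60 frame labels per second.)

02:56:44:22

636262 ÷ 60 = 10604 full seconds, remainder 22 frames.
10604 s = 2 h 56 min 44 s.
Timecode: 02:56:44:22.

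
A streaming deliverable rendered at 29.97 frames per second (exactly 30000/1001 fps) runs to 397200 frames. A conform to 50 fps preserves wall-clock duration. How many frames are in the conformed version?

Target frames = source frames × (target rate / source rate) = 397200 × (50)/(30000/1001) = 397200 × 1001/600 = 662662.

662662 frames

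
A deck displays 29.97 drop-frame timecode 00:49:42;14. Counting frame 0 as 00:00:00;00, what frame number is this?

89384

Complete 10-minute blocks: 4, each 17982 frames → 71928.
Remaining 9 whole minutes in the current block: 1800 + 8 × 1798 = 16184 frames.
Within the current minute: 42 × 30 + 14 − 2 = 1272 (labels ;00/;01 skipped at this minute). Total = 71928 + 16184 + 1272 = 89384.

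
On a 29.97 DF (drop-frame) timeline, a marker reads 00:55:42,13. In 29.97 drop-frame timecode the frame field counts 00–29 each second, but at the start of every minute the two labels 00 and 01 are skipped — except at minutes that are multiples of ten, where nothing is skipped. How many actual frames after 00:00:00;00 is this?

100173

As if non-drop at 30 labels/s: (0 × 3600 + 55 × 60 + 42) × 30 + 13 = 100273.
Minute boundaries passed: 55; those not divisible by 10: 55 − 5 = 50; dropped labels = 2 × 50 = 100.
Actual frame index = 100273 − 100 = 100173.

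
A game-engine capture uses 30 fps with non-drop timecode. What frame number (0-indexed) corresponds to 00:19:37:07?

35317

Total seconds to the label: (0 × 3600 + 19 × 60 + 37) = 1177.
Frame index = 1177 × 30 + 7 = 35317.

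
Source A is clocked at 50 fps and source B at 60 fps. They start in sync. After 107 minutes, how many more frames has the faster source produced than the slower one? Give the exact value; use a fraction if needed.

64200 frames

107 min = 6420 s.
A emits 50 × 6420 = 321000 frames; B emits 60 × 6420 = 385200.
Difference = 64200 frames; B is ahead of A.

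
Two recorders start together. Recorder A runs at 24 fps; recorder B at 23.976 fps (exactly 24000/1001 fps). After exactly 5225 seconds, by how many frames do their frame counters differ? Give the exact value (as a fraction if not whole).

A emits 24 × 5225 = 125400 frames; B emits 24000/1001 × 5225 = 11400000/91.
Difference = 11400/91 frames (≈ 125.2747); B is behind A.

11400/91 frames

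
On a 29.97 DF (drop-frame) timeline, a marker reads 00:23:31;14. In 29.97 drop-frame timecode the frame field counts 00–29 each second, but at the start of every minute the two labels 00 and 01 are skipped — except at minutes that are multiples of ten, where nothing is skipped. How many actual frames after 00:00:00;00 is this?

As if non-drop at 30 labels/s: (0 × 3600 + 23 × 60 + 31) × 30 + 14 = 42344.
Minute boundaries passed: 23; those not divisible by 10: 23 − 2 = 21; dropped labels = 2 × 21 = 42.
Actual frame index = 42344 − 42 = 42302.

42302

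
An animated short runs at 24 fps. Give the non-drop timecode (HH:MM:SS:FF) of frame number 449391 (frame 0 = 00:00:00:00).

05:12:04:15

449391 ÷ 24 = 18724 full seconds, remainder 15 frames.
18724 s = 5 h 12 min 4 s.
Timecode: 05:12:04:15.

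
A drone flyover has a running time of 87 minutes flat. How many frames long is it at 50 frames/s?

261000 frames

87 min = 5220 s.
Frames = 5220 × 50 = 261000.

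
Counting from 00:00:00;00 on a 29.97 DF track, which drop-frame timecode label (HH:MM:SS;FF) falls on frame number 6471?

Each 10-minute DF block holds 10 × 60 × 30 − 9 × 2 = 17982 frames. 6471 ÷ 17982 → 0 full blocks, remainder 6471.
Within the partial block the first minute is 1800 frames and each further minute 1798, so 3 further minute boundaries passed. Total skipped labels = 18 × 0 + 2 × 3 = 6.
Non-drop label index = 6471 + 6 = 6477; at 30 labels/s that is 00:03:35:27, i.e. DF 00:03:35;27.

00:03:35;27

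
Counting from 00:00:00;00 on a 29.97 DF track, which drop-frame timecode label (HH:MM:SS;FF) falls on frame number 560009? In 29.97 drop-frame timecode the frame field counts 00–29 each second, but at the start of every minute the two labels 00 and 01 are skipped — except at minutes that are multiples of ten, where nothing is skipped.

Each 10-minute DF block holds 10 × 60 × 30 − 9 × 2 = 17982 frames. 560009 ÷ 17982 → 31 full blocks, remainder 2567.
Within the partial block the first minute is 1800 frames and each further minute 1798, so 1 further minute boundary passed. Total skipped labels = 18 × 31 + 2 × 1 = 560.
Non-drop label index = 560009 + 560 = 560569; at 30 labels/s that is 05:11:25:19, i.e. DF 05:11:25;19.

05:11:25;19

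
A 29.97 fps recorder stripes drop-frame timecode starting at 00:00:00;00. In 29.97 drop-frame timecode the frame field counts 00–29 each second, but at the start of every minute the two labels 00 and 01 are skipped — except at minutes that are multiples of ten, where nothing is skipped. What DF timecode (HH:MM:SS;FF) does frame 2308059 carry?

21:23:32;09

Each 10-minute DF block holds 10 × 60 × 30 − 9 × 2 = 17982 frames. 2308059 ÷ 17982 → 128 full blocks, remainder 6363.
Within the partial block the first minute is 1800 frames and each further minute 1798, so 3 further minute boundaries passed. Total skipped labels = 18 × 128 + 2 × 3 = 2310.
Non-drop label index = 2308059 + 2310 = 2310369; at 30 labels/s that is 21:23:32:09, i.e. DF 21:23:32;09.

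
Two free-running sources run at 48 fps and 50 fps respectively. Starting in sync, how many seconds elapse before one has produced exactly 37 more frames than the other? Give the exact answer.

18.5 seconds

The gap grows by |50 − 48| = 2 frames per second.
Time for a 37-frame gap: 37 ÷ (2) = 18.5 s.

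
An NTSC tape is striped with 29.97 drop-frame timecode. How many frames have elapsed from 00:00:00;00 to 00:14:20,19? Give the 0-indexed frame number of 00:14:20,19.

Complete 10-minute blocks: 1, each 17982 frames → 17982.
Remaining 4 whole minutes in the current block: 1800 + 3 × 1798 = 7194 frames.
Within the current minute: 20 × 30 + 19 − 2 = 617 (labels ;00/;01 skipped at this minute). Total = 17982 + 7194 + 617 = 25793.

25793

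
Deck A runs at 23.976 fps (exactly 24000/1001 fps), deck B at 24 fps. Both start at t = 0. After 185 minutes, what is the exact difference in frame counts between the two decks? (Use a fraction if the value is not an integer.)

185 min = 11100 s.
A emits 24000/1001 × 11100 = 266400000/1001 frames; B emits 24 × 11100 = 266400.
Difference = 266400/1001 frames (≈ 266.1339); B is ahead of A.

266400/1001 frames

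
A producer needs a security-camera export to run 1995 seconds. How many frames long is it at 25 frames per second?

49875 frames

Frames = 1995 × 25 = 49875.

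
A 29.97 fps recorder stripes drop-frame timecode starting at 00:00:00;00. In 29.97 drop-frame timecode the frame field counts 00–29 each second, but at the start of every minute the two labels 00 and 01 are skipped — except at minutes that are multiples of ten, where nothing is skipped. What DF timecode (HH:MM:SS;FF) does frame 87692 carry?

00:48:46;00

Ten DF minutes hold 17982 frames, so frame 87692 lies in block 4 (frames 71928–89909) with 15764 frames into that block.
The block's first minute is 1800 frames and the rest 1798 each; 15764 frames reaches minute 8, so 4 × 18 + 8 × 2 = 88 labels have been skipped so far.
Adding those back, label number 87692 + 88 = 87780 at 30 labels/s is 2926 s + 0 f = 0 h 48 min 46 s frame 0, i.e. 00:48:46;00.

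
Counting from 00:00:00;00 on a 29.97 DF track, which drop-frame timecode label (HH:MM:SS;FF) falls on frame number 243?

00:00:08;03

Each 10-minute DF block holds 10 × 60 × 30 − 9 × 2 = 17982 frames. 243 ÷ 17982 → 0 full blocks, remainder 243.
Within the partial block the first minute is 1800 frames and each further minute 1798, so 0 further minute boundaries passed. Total skipped labels = 18 × 0 + 2 × 0 = 0.
Non-drop label index = 243 + 0 = 243; at 30 labels/s that is 00:00:08:03, i.e. DF 00:00:08;03.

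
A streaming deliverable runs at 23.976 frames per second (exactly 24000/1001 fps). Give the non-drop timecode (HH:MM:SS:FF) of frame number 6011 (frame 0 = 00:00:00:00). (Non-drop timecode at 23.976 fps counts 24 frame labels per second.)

6011 ÷ 24 = 250 full seconds, remainder 11 frames.
250 s = 0 h 4 min 10 s.
Timecode: 00:04:10:11.

00:04:10:11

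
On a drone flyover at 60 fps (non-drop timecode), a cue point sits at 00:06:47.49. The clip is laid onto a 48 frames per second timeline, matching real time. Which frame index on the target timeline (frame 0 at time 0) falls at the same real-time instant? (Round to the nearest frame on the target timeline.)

Source frame index: (0×3600 + 6×60 + 47) × 60 + 49 = 24469.
Real time: 24469 / (60) = 24469/60 s.
Target frame: (24469/60) × (48) = 97876/5 ≈ 19575.200 → 19575.

frame 19575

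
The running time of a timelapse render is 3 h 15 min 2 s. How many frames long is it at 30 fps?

351060 frames

3 h 15 min 2 s = 11702 s.
Frames = 11702 × 30 = 351060.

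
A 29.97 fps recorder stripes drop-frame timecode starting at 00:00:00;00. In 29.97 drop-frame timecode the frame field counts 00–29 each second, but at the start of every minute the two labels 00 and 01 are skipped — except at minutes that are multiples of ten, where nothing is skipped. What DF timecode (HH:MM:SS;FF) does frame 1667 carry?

00:00:55;17

Ten DF minutes hold 17982 frames, so frame 1667 lies in block 0 (frames 0–17981) with 1667 frames into that block.
The block's first minute is 1800 frames and the rest 1798 each; 1667 frames reaches minute 0, so 0 × 18 + 0 × 2 = 0 labels have been skipped so far.
Adding those back, label number 1667 + 0 = 1667 at 30 labels/s is 55 s + 17 f = 0 h 0 min 55 s frame 17, i.e. 00:00:55;17.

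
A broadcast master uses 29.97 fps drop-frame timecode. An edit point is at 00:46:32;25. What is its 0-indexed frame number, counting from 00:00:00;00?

Complete 10-minute blocks: 4, each 17982 frames → 71928.
Remaining 6 whole minutes in the current block: 1800 + 5 × 1798 = 10790 frames.
Within the current minute: 32 × 30 + 25 − 2 = 983 (labels ;00/;01 skipped at this minute). Total = 71928 + 10790 + 983 = 83701.

83701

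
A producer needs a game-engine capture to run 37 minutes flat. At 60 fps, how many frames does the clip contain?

133200 frames

37 min = 2220 s.
Frames = 2220 × 60 = 133200.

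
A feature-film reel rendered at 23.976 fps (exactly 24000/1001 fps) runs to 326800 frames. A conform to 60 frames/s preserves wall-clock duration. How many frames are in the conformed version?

Target frames = source frames × (target rate / source rate) = 326800 × (60)/(24000/1001) = 326800 × 1001/400 = 817817.

817817 frames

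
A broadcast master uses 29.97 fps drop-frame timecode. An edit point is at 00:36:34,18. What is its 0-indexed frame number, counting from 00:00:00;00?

Complete 10-minute blocks: 3, each 17982 frames → 53946.
Remaining 6 whole minutes in the current block: 1800 + 5 × 1798 = 10790 frames.
Within the current minute: 34 × 30 + 18 − 2 = 1036 (labels ;00/;01 skipped at this minute). Total = 53946 + 10790 + 1036 = 65772.

65772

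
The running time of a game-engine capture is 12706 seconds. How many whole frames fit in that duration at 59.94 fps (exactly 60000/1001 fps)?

Frames = 12706 × 60000/1001 = 762360000/1001 ≈ 761598.4016.
Complete frames: 761598.

761598 frames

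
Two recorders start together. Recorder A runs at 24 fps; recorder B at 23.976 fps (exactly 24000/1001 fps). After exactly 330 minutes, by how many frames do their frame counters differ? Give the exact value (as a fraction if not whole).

43200/91 frames

330 min = 19800 s.
A emits 24 × 19800 = 475200 frames; B emits 24000/1001 × 19800 = 43200000/91.
Difference = 43200/91 frames (≈ 474.7253); B is behind A.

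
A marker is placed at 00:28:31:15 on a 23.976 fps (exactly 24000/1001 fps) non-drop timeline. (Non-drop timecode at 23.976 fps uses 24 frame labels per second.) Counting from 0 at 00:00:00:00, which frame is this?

Total seconds to the label: (0 × 3600 + 28 × 60 + 31) = 1711.
Frame index = 1711 × 24 + 15 = 41079.

41079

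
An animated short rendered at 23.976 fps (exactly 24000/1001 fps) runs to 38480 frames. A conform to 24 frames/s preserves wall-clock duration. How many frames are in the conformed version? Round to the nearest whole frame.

38518 frames

Frames at target rate = 38480 × (24) / (24000/1001) = 962962/25 ≈ 38518.480.
Nearest whole frame: 38518.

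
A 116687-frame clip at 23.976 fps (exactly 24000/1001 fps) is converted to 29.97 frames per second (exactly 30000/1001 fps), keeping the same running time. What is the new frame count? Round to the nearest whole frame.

145859 frames

Frames at target rate = 116687 × (30000/1001) / (24000/1001) = 583435/4 ≈ 145858.750.
Nearest whole frame: 145859.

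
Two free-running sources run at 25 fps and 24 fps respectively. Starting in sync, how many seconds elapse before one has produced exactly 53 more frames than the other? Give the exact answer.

The gap grows by |24 − 25| = 1 frame per second.
Time for a 53-frame gap: 53 ÷ (1) = 53 s.

53 seconds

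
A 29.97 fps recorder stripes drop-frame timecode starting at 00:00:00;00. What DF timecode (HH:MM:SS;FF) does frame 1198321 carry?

Each 10-minute DF block holds 10 × 60 × 30 − 9 × 2 = 17982 frames. 1198321 ÷ 17982 → 66 full blocks, remainder 11509.
Within the partial block the first minute is 1800 frames and each further minute 1798, so 6 further minute boundaries passed. Total skipped labels = 18 × 66 + 2 × 6 = 1200.
Non-drop label index = 1198321 + 1200 = 1199521; at 30 labels/s that is 11:06:24:01, i.e. DF 11:06:24;01.

11:06:24;01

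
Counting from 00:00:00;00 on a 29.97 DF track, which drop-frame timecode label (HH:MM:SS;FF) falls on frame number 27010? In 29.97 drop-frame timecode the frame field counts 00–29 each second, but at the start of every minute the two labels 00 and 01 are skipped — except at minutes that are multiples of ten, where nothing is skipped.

00:15:01;08

Each 10-minute DF block holds 10 × 60 × 30 − 9 × 2 = 17982 frames. 27010 ÷ 17982 → 1 full block, remainder 9028.
Within the partial block the first minute is 1800 frames and each further minute 1798, so 5 further minute boundaries passed. Total skipped labels = 18 × 1 + 2 × 5 = 28.
Non-drop label index = 27010 + 28 = 27038; at 30 labels/s that is 00:15:01:08, i.e. DF 00:15:01;08.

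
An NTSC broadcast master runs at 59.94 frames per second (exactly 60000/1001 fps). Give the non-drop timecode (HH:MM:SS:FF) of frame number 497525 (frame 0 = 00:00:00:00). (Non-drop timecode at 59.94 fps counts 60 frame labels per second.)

497525 ÷ 60 = 8292 full seconds, remainder 5 frames.
8292 s = 2 h 18 min 12 s.
Timecode: 02:18:12:05.

02:18:12:05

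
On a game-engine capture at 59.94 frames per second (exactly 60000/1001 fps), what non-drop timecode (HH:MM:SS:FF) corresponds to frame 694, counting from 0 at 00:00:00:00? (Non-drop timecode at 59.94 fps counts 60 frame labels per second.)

694 ÷ 60 = 11 full seconds, remainder 34 frames.
11 s = 0 h 0 min 11 s.
Timecode: 00:00:11:34.

00:00:11:34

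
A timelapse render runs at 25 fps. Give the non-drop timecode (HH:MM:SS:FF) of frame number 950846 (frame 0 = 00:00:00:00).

10:33:53:21

950846 ÷ 25 = 38033 full seconds, remainder 21 frames.
38033 s = 10 h 33 min 53 s.
Timecode: 10:33:53:21.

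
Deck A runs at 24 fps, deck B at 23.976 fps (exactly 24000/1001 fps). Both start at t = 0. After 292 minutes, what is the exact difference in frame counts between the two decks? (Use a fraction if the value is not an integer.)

292 min = 17520 s.
A emits 24 × 17520 = 420480 frames; B emits 24000/1001 × 17520 = 420480000/1001.
Difference = 420480/1001 frames (≈ 420.0599); B is behind A.

420480/1001 frames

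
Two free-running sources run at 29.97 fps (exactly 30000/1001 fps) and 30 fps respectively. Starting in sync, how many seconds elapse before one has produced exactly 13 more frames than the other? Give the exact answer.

The gap grows by |30 − 30000/1001| = 30/1001 frames per second.
Time for a 13-frame gap: 13 ÷ (30/1001) = 13013/30 s.

13013/30 seconds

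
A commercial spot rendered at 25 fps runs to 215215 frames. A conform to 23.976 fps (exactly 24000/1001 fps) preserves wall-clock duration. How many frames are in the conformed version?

206400 frames

Target frames = source frames × (target rate / source rate) = 215215 × (24000/1001)/(25) = 215215 × 960/1001 = 206400.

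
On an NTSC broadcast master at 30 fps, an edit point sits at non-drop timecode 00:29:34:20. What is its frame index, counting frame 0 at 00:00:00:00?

Total seconds to the label: (0 × 3600 + 29 × 60 + 34) = 1774.
Frame index = 1774 × 30 + 20 = 53240.

frame 53240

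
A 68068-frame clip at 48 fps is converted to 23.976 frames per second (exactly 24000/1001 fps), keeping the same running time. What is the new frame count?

Target frames = source frames × (target rate / source rate) = 68068 × (24000/1001)/(48) = 68068 × 500/1001 = 34000.

34000 frames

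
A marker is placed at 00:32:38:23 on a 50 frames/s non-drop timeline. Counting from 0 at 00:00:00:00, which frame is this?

97923

Total seconds to the label: (0 × 3600 + 32 × 60 + 38) = 1958.
Frame index = 1958 × 50 + 23 = 97923.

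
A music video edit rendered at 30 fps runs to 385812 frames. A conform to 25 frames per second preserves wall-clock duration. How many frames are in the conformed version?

321510 frames

Target frames = source frames × (target rate / source rate) = 385812 × (25)/(30) = 385812 × 5/6 = 321510.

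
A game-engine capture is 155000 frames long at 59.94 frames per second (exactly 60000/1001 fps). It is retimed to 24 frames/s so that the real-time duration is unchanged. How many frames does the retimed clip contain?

Target frames = source frames × (target rate / source rate) = 155000 × (24)/(60000/1001) = 155000 × 1001/2500 = 62062.

62062 frames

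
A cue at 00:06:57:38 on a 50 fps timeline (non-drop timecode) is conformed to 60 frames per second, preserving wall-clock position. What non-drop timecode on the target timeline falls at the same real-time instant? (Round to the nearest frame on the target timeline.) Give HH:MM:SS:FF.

00:06:57:46

Source frame index: (0×3600 + 6×60 + 57) × 50 + 38 = 20888.
Real time: 20888 / (50) = 10444/25 s.
Target frame: (10444/25) × (60) = 125328/5 ≈ 25065.600 → 25066.
At 60 labels/s: frame 25066 → 00:06:57:46.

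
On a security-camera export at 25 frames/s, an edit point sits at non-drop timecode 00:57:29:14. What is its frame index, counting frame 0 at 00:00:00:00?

Total seconds to the label: (0 × 3600 + 57 × 60 + 29) = 3449.
Frame index = 3449 × 25 + 14 = 86239.

frame 86239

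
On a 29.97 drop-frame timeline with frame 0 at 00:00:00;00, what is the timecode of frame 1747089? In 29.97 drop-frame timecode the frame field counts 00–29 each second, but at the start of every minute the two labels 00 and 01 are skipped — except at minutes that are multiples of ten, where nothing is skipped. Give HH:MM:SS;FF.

16:11:34;17

Ten DF minutes hold 17982 frames, so frame 1747089 lies in block 97 (frames 1744254–1762235) with 2835 frames into that block.
The block's first minute is 1800 frames and the rest 1798 each; 2835 frames reaches minute 1, so 97 × 18 + 1 × 2 = 1748 labels have been skipped so far.
Adding those back, label number 1747089 + 1748 = 1748837 at 30 labels/s is 58294 s + 17 f = 16 h 11 min 34 s frame 17, i.e. 16:11:34;17.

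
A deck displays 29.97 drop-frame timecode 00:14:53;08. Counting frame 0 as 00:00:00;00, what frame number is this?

Complete 10-minute blocks: 1, each 17982 frames → 17982.
Remaining 4 whole minutes in the current block: 1800 + 3 × 1798 = 7194 frames.
Within the current minute: 53 × 30 + 8 − 2 = 1596 (labels ;00/;01 skipped at this minute). Total = 17982 + 7194 + 1596 = 26772.

26772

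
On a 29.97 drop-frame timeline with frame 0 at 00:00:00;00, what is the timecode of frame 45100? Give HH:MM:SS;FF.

00:25:04;26

Ten DF minutes hold 17982 frames, so frame 45100 lies in block 2 (frames 35964–53945) with 9136 frames into that block.
The block's first minute is 1800 frames and the rest 1798 each; 9136 frames reaches minute 5, so 2 × 18 + 5 × 2 = 46 labels have been skipped so far.
Adding those back, label number 45100 + 46 = 45146 at 30 labels/s is 1504 s + 26 f = 0 h 25 min 4 s frame 26, i.e. 00:25:04;26.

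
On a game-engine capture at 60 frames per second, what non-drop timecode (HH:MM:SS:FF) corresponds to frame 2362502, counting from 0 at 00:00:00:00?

10:56:15:02

2362502 ÷ 60 = 39375 full seconds, remainder 2 frames.
39375 s = 10 h 56 min 15 s.
Timecode: 10:56:15:02.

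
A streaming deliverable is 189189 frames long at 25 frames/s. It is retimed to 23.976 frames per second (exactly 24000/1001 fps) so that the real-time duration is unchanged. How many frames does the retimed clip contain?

181440 frames

Target frames = source frames × (target rate / source rate) = 189189 × (24000/1001)/(25) = 189189 × 960/1001 = 181440.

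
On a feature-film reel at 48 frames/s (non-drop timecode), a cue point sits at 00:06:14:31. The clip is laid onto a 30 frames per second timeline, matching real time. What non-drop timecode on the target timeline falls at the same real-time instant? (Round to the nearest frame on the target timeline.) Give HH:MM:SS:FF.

Source frame index: (0×3600 + 6×60 + 14) × 48 + 31 = 17983.
Real time: 17983 / (48) = 17983/48 s.
Target frame: (17983/48) × (30) = 89915/8 ≈ 11239.375 → 11239.
At 30 labels/s: frame 11239 → 00:06:14:19.

00:06:14:19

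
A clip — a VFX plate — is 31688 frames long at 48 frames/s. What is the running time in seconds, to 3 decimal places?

Running time = 31688 × 1/48 = 3961/6 s ≈ 660.167 s.

660.167 seconds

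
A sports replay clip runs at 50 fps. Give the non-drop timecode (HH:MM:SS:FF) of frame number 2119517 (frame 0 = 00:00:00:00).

11:46:30:17

2119517 ÷ 50 = 42390 full seconds, remainder 17 frames.
42390 s = 11 h 46 min 30 s.
Timecode: 11:46:30:17.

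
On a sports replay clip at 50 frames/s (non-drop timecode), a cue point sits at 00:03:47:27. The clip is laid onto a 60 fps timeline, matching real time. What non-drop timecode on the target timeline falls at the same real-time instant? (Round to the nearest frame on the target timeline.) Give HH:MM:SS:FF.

Source frame index: (0×3600 + 3×60 + 47) × 50 + 27 = 11377.
Real time: 11377 / (50) = 11377/50 s.
Target frame: (11377/50) × (60) = 68262/5 ≈ 13652.400 → 13652.
At 60 labels/s: frame 13652 → 00:03:47:32.

00:03:47:32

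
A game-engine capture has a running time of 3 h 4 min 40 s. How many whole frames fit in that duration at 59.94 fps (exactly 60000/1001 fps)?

3 h 4 min 40 s = 11080 s.
Frames = 11080 × 60000/1001 = 664800000/1001 ≈ 664135.8641.
Complete frames: 664135.

664135 frames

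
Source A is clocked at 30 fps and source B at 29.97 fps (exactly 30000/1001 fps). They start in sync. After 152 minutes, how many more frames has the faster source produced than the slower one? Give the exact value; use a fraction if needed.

273600/1001 frames

152 min = 9120 s.
A emits 30 × 9120 = 273600 frames; B emits 30000/1001 × 9120 = 273600000/1001.
Difference = 273600/1001 frames (≈ 273.3267); B is behind A.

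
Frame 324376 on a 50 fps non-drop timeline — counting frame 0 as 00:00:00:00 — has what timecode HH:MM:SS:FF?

324376 ÷ 50 = 6487 full seconds, remainder 26 frames.
6487 s = 1 h 48 min 7 s.
Timecode: 01:48:07:26.

01:48:07:26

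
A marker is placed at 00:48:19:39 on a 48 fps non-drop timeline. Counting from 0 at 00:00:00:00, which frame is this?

frame 139191

Total seconds to the label: (0 × 3600 + 48 × 60 + 19) = 2899.
Frame index = 2899 × 48 + 39 = 139191.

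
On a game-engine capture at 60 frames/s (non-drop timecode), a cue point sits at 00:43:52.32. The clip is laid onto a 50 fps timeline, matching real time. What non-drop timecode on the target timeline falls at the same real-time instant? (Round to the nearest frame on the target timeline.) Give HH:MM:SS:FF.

00:43:52:27

Source frame index: (0×3600 + 43×60 + 52) × 60 + 32 = 157952.
Real time: 157952 / (60) = 39488/15 s.
Target frame: (39488/15) × (50) = 394880/3 ≈ 131626.667 → 131627.
At 50 labels/s: frame 131627 → 00:43:52:27.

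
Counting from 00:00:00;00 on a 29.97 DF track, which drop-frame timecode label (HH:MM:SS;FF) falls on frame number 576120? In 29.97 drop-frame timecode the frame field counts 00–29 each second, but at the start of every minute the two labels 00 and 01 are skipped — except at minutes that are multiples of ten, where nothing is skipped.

Each 10-minute DF block holds 10 × 60 × 30 − 9 × 2 = 17982 frames. 576120 ÷ 17982 → 32 full blocks, remainder 696.
Within the partial block the first minute is 1800 frames and each further minute 1798, so 0 further minute boundaries passed. Total skipped labels = 18 × 32 + 2 × 0 = 576.
Non-drop label index = 576120 + 576 = 576696; at 30 labels/s that is 05:20:23:06, i.e. DF 05:20:23;06.

05:20:23;06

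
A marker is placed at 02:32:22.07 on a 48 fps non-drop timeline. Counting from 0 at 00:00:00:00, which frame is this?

frame 438823

Total seconds to the label: (2 × 3600 + 32 × 60 + 22) = 9142.
Frame index = 9142 × 48 + 7 = 438823.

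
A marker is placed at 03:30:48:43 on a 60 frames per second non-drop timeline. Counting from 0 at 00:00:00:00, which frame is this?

frame 758923

Total seconds to the label: (3 × 3600 + 30 × 60 + 48) = 12648.
Frame index = 12648 × 60 + 43 = 758923.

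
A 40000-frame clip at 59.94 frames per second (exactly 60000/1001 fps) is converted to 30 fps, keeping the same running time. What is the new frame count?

Target frames = source frames × (target rate / source rate) = 40000 × (30)/(60000/1001) = 40000 × 1001/2000 = 20020.

20020 frames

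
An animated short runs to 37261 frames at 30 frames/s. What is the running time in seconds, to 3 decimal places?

1242.033 seconds

Running time = 37261 × 1/30 = 37261/30 s ≈ 1242.033 s.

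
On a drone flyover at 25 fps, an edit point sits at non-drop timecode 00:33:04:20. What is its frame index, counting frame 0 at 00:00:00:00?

Total seconds to the label: (0 × 3600 + 33 × 60 + 4) = 1984.
Frame index = 1984 × 25 + 20 = 49620.

49620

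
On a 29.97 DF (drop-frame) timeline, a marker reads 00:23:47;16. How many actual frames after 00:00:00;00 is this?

42784

Complete 10-minute blocks: 2, each 17982 frames → 35964.
Remaining 3 whole minutes in the current block: 1800 + 2 × 1798 = 5396 frames.
Within the current minute: 47 × 30 + 16 − 2 = 1424 (labels ;00/;01 skipped at this minute). Total = 35964 + 5396 + 1424 = 42784.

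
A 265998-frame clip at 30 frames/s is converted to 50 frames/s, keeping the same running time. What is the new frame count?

443330 frames

Target frames = source frames × (target rate / source rate) = 265998 × (50)/(30) = 265998 × 5/3 = 443330.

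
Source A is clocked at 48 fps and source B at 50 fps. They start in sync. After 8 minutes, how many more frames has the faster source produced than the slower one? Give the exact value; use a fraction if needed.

960 frames

8 min = 480 s.
A emits 48 × 480 = 23040 frames; B emits 50 × 480 = 24000.
Difference = 960 frames; B is ahead of A.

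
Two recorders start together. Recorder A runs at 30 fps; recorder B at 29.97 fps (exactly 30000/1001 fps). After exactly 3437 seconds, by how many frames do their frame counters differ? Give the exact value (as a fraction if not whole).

14730/143 frames

A emits 30 × 3437 = 103110 frames; B emits 30000/1001 × 3437 = 14730000/143.
Difference = 14730/143 frames (≈ 103.0070); B is behind A.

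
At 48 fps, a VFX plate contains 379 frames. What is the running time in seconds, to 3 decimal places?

7.896 seconds

Running time = 379 × 1/48 = 379/48 s ≈ 7.896 s.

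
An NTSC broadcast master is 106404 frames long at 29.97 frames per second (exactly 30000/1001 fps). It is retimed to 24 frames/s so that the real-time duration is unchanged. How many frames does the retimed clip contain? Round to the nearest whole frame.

85208 frames

Frames at target rate = 106404 × (24) / (30000/1001) = 53255202/625 ≈ 85208.323.
Nearest whole frame: 85208.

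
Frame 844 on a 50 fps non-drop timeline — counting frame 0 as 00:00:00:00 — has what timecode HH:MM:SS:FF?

844 ÷ 50 = 16 full seconds, remainder 44 frames.
16 s = 0 h 0 min 16 s.
Timecode: 00:00:16:44.

00:00:16:44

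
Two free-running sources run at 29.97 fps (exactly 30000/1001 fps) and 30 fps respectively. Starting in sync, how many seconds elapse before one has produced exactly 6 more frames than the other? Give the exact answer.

The gap grows by |30 − 30000/1001| = 30/1001 frames per second.
Time for a 6-frame gap: 6 ÷ (30/1001) = 200.2 s.

200.2 seconds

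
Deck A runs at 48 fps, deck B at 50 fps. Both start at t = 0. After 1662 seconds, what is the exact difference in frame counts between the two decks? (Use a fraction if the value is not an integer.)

3324 frames

A emits 48 × 1662 = 79776 frames; B emits 50 × 1662 = 83100.
Difference = 3324 frames; B is ahead of A.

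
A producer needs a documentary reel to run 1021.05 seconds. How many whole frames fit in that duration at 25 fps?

Frames = 1021.05 × 25 = 102105/4 ≈ 25526.2500.
Complete frames: 25526.

25526 frames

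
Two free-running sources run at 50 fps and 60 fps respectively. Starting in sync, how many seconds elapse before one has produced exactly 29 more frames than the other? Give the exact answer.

2.9 seconds

The gap grows by |60 − 50| = 10 frames per second.
Time for a 29-frame gap: 29 ÷ (10) = 2.9 s.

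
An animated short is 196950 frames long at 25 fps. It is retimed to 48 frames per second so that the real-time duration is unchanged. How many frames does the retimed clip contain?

378144 frames

Target frames = source frames × (target rate / source rate) = 196950 × (48)/(25) = 196950 × 48/25 = 378144.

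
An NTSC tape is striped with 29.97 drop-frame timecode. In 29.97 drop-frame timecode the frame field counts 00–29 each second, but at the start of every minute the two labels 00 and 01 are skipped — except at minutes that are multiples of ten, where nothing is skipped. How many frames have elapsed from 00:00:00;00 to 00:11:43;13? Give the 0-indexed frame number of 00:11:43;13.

21083

Complete 10-minute blocks: 1, each 17982 frames → 17982.
Remaining 1 whole minute in the current block: 1800 + 0 × 1798 = 1800 frames.
Within the current minute: 43 × 30 + 13 − 2 = 1301 (labels ;00/;01 skipped at this minute). Total = 17982 + 1800 + 1301 = 21083.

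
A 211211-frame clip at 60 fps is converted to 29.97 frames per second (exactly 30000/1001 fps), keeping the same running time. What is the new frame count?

105500 frames

Target frames = source frames × (target rate / source rate) = 211211 × (30000/1001)/(60) = 211211 × 500/1001 = 105500.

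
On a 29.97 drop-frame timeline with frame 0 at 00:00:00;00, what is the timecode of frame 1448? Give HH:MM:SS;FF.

00:00:48;08

Each 10-minute DF block holds 10 × 60 × 30 − 9 × 2 = 17982 frames. 1448 ÷ 17982 → 0 full blocks, remainder 1448.
Within the partial block the first minute is 1800 frames and each further minute 1798, so 0 further minute boundaries passed. Total skipped labels = 18 × 0 + 2 × 0 = 0.
Non-drop label index = 1448 + 0 = 1448; at 30 labels/s that is 00:00:48:08, i.e. DF 00:00:48;08.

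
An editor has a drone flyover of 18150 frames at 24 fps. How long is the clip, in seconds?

Running time = 18150 / (24) = 756.25 s.

756.25 seconds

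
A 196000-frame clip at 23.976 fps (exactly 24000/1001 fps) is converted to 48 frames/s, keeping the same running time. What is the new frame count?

392392 frames

Target frames = source frames × (target rate / source rate) = 196000 × (48)/(24000/1001) = 196000 × 1001/500 = 392392.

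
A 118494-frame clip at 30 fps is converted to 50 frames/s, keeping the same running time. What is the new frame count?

Frames at target rate = 118494 × (50) / (30) = 197490.

197490 frames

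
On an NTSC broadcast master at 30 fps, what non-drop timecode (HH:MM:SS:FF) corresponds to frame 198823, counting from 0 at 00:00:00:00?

01:50:27:13

198823 ÷ 30 = 6627 full seconds, remainder 13 frames.
6627 s = 1 h 50 min 27 s.
Timecode: 01:50:27:13.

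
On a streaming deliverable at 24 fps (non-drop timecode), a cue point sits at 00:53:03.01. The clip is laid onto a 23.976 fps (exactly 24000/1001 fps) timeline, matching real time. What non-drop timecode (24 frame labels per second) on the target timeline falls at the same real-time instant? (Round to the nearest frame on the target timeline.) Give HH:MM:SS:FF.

Source frame index: (0×3600 + 53×60 + 3) × 24 + 1 = 76393.
Real time: 76393 / (24) = 76393/24 s.
Target frame: (76393/24) × (24000/1001) = 76393000/1001 ≈ 76316.683 → 76317.
At 24 labels/s: frame 76317 → 00:52:59:21.

00:52:59:21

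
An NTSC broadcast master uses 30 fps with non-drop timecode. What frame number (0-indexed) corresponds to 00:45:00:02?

81002

Total seconds to the label: (0 × 3600 + 45 × 60 + 0) = 2700.
Frame index = 2700 × 30 + 2 = 81002.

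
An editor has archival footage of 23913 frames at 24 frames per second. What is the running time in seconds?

996.375 seconds

Running time = 23913 / (24) = 996.375 s.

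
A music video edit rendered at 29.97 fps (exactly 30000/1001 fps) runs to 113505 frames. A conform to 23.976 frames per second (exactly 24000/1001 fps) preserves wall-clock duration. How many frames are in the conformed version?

90804 frames

Target frames = source frames × (target rate / source rate) = 113505 × (24000/1001)/(30000/1001) = 113505 × 4/5 = 90804.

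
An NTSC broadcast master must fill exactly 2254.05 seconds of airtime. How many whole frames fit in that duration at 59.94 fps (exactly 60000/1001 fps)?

135107 frames

Frames = 2254.05 × 60000/1001 = 135243000/1001 ≈ 135107.8921.
Complete frames: 135107.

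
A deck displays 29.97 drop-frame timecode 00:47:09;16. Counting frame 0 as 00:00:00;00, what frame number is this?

Complete 10-minute blocks: 4, each 17982 frames → 71928.
Remaining 7 whole minutes in the current block: 1800 + 6 × 1798 = 12588 frames.
Within the current minute: 9 × 30 + 16 − 2 = 284 (labels ;00/;01 skipped at this minute). Total = 71928 + 12588 + 284 = 84800.

84800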